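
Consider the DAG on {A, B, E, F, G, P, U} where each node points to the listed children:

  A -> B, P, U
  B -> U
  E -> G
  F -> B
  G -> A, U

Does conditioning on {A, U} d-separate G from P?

3 paths connect G and P; each must be blocked for d-separation to hold:
Path 1: G → U ← B ← A → P
  A is a fork here and A is conditioned on, so the path is blocked at A.
Path 2: G → U ← A → P
  A is a fork here and A is conditioned on, so the path is blocked at A.
Path 3: G → A → P
  A is a chain here and A is conditioned on, so the path is blocked at A.
All paths are blocked; G ⊥ P | {A, U} holds.

Yes — G and P are d-separated given {A, U}.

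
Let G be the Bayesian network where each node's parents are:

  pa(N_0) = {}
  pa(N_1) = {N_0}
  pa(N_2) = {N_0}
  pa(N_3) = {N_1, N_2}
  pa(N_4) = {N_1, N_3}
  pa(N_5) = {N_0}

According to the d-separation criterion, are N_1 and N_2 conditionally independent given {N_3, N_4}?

No

There are 3 undirected paths between N_1 and N_2; checking each against the conditioning set {N_3, N_4}:
Path 1: N_1 → N_3 ← N_2
  N_3 is a collider and N_3 is conditioned on, which opens it — no node blocks this path, so it is active.
Path 2: N_1 ← N_0 → N_2
  N_0 is a fork and N_0 is not conditioned on — no node blocks this path, so it is active.
Path 3: N_1 → N_4 ← N_3 ← N_2
  N_3 is a chain here and N_3 is conditioned on, so the path is blocked at N_3.
Since the path N_1 → N_3 ← N_2 is active, N_1 and N_2 are not d-separated given {N_3, N_4}.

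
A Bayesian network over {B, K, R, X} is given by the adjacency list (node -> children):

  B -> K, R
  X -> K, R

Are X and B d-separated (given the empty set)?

Yes

We examine all 2 paths between X and B:
Path 1: X → R ← B
  R is a collider here and neither R nor any of its descendants is conditioned on, so the collider stays closed — the path is blocked at R.
Path 2: X → K ← B
  K is a collider here and neither K nor any of its descendants is conditioned on, so the collider stays closed — the path is blocked at K.
All paths are blocked; X ⊥ B | ∅ holds.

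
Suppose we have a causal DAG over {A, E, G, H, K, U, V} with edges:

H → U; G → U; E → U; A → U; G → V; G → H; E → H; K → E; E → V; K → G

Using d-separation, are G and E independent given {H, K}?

There are 6 undirected paths between G and E; checking each against the conditioning set {H, K}:
Path 1: G → H → U ← E
  H is a chain here and H is conditioned on, so the path is blocked at H.
Path 2: G → H ← E
  H is a collider and H is conditioned on, which opens it — no node blocks this path, so it is active.
Path 3: G ← K → E
  K is a fork here and K is conditioned on, so the path is blocked at K.
Path 4: G → U ← H ← E
  U is a collider here and neither U nor any of its descendants is conditioned on, so the collider stays closed — the path is blocked at U.
Path 5: G → U ← E
  U is a collider here and neither U nor any of its descendants is conditioned on, so the collider stays closed — the path is blocked at U.
Path 6: G → V ← E
  V is a collider here and neither V nor any of its descendants is conditioned on, so the collider stays closed — the path is blocked at V.
Because an active path exists, G and E are not d-separated.

No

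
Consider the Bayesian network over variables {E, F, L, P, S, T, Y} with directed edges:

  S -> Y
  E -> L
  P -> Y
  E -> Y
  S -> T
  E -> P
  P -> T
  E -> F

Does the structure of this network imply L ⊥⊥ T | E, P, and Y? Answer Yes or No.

Enumerating the 4 paths from L to T and testing each for blocking by {E, P, Y}:
Path 1: L ← E → Y ← P → T
  E is a fork here and E is conditioned on, so the path is blocked at E.
Path 2: L ← E → Y ← S → T
  E is a fork here and E is conditioned on, so the path is blocked at E.
Path 3: L ← E → P → T
  E is a fork here and E is conditioned on, so the path is blocked at E.
Path 4: L ← E → P → Y ← S → T
  E is a fork here and E is conditioned on, so the path is blocked at E.
Every path is blocked, so L and T are d-separated given {E, P, Y}.

Yes — L and T are d-separated given {E, P, Y}.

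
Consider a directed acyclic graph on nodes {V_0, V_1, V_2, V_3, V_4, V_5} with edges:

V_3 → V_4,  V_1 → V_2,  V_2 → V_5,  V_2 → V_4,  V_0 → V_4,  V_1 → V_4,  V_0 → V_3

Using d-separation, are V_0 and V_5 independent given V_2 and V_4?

Yes

There are 4 undirected paths between V_0 and V_5; checking each against the conditioning set {V_2, V_4}:
  1. V_0 → V_4 ← V_2 → V_5 — V_4:collider[open]; V_2:fork[blocks] ⇒ blocked
  2. V_0 → V_4 ← V_1 → V_2 → V_5 — V_4:collider[open]; V_1:fork[open]; V_2:chain[blocks] ⇒ blocked
  3. V_0 → V_3 → V_4 ← V_2 → V_5 — V_3:chain[open]; V_4:collider[open]; V_2:fork[blocks] ⇒ blocked
  4. V_0 → V_3 → V_4 ← V_1 → V_2 → V_5 — V_3:chain[open]; V_4:collider[open]; V_1:fork[open]; V_2:chain[blocks] ⇒ blocked
Every path is blocked, so V_0 and V_5 are d-separated given {V_2, V_4}.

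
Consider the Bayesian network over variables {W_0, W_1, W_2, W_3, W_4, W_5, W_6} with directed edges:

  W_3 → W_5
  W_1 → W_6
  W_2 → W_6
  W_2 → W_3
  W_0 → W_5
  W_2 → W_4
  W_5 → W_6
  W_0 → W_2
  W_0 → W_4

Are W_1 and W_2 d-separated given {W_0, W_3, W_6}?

Enumerating the 4 paths from W_1 to W_2 and testing each for blocking by {W_0, W_3, W_6}:
  1. W_1 → W_6 ← W_5 ← W_3 ← W_2 — W_6:collider[open]; W_5:chain[open]; W_3:chain[blocks] ⇒ blocked
  2. W_1 → W_6 ← W_5 ← W_0 → W_4 ← W_2 — W_6:collider[open]; W_5:chain[open]; W_0:fork[blocks]; W_4:collider[blocks] ⇒ blocked
  3. W_1 → W_6 ← W_5 ← W_0 → W_2 — W_6:collider[open]; W_5:chain[open]; W_0:fork[blocks] ⇒ blocked
  4. W_1 → W_6 ← W_2 — W_6:collider[open] ⇒ active
Because an active path exists, W_1 and W_2 are not d-separated.

No — W_1 and W_2 are not d-separated given {W_0, W_3, W_6}.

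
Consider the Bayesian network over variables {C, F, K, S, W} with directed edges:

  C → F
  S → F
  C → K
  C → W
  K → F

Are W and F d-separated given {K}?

There are 2 undirected paths between W and F; checking each against the conditioning set {K}:
  1. W ← C → F — C:fork[open] ⇒ active
  2. W ← C → K → F — C:fork[open]; K:chain[blocks] ⇒ blocked
Because an active path exists, W and F are not d-separated.

No — W and F are not d-separated given {K}.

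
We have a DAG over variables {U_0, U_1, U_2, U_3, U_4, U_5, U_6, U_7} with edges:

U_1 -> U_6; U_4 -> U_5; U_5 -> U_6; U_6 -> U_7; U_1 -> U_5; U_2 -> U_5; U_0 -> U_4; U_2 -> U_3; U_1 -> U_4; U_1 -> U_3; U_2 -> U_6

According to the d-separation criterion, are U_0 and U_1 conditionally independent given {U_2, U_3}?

There are 6 undirected paths between U_0 and U_1; checking each against the conditioning set {U_2, U_3}:
Path 1: U_0 → U_4 → U_5 ← U_2 → U_3 ← U_1
  U_5 is a collider here and neither U_5 nor any of its descendants is conditioned on, so the collider stays closed — the path is blocked at U_5.
Path 2: U_0 → U_4 → U_5 ← U_2 → U_6 ← U_1
  U_5 is a collider here and neither U_5 nor any of its descendants is conditioned on, so the collider stays closed — the path is blocked at U_5.
Path 3: U_0 → U_4 → U_5 ← U_1
  U_5 is a collider here and neither U_5 nor any of its descendants is conditioned on, so the collider stays closed — the path is blocked at U_5.
Path 4: U_0 → U_4 → U_5 → U_6 ← U_2 → U_3 ← U_1
  U_6 is a collider here and neither U_6 nor any of its descendants is conditioned on, so the collider stays closed — the path is blocked at U_6.
Path 5: U_0 → U_4 → U_5 → U_6 ← U_1
  U_6 is a collider here and neither U_6 nor any of its descendants is conditioned on, so the collider stays closed — the path is blocked at U_6.
Path 6: U_0 → U_4 ← U_1
  U_4 is a collider here and neither U_4 nor any of its descendants is conditioned on, so the collider stays closed — the path is blocked at U_4.
Since every path is blocked, d-separation holds.

Yes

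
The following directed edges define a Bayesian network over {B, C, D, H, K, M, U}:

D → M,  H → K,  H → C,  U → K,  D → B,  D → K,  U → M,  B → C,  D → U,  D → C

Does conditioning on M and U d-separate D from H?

Yes

Enumerating the 5 paths from D to H and testing each for blocking by {M, U}:
Path 1: D → K ← H
  K is a collider here and neither K nor any of its descendants is conditioned on, so the collider stays closed — the path is blocked at K.
Path 2: D → B → C ← H
  C is a collider here and neither C nor any of its descendants is conditioned on, so the collider stays closed — the path is blocked at C.
Path 3: D → U → K ← H
  U is a chain here and U is conditioned on, so the path is blocked at U.
Path 4: D → C ← H
  C is a collider here and neither C nor any of its descendants is conditioned on, so the collider stays closed — the path is blocked at C.
Path 5: D → M ← U → K ← H
  U is a fork here and U is conditioned on, so the path is blocked at U.
Every path is blocked, so D and H are d-separated given {M, U}.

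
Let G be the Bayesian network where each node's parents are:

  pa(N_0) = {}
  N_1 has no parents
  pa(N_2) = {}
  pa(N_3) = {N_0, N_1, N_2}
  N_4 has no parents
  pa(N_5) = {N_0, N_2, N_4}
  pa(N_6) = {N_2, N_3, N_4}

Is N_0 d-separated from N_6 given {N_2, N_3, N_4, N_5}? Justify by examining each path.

Yes

6 paths connect N_0 and N_6; each must be blocked for d-separation to hold:
  1. N_0 → N_3 ← N_2 → N_6 — N_3:collider[open]; N_2:fork[blocks] ⇒ blocked
  2. N_0 → N_3 ← N_2 → N_5 ← N_4 → N_6 — N_3:collider[open]; N_2:fork[blocks]; N_5:collider[open]; N_4:fork[blocks] ⇒ blocked
  3. N_0 → N_3 → N_6 — N_3:chain[blocks] ⇒ blocked
  4. N_0 → N_5 ← N_2 → N_3 → N_6 — N_5:collider[open]; N_2:fork[blocks]; N_3:chain[blocks] ⇒ blocked
  5. N_0 → N_5 ← N_2 → N_6 — N_5:collider[open]; N_2:fork[blocks] ⇒ blocked
  6. N_0 → N_5 ← N_4 → N_6 — N_5:collider[open]; N_4:fork[blocks] ⇒ blocked
Since every path is blocked, d-separation holds.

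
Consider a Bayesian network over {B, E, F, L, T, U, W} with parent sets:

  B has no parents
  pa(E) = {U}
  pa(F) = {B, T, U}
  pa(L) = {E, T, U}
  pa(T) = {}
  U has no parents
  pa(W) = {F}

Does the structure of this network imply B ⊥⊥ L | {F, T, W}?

There are 3 undirected paths between B and L; checking each against the conditioning set {F, T, W}:
Path 1: B → F ← U → L
  F is a collider and F is conditioned on, which opens it; U is a fork and U is not conditioned on — no node blocks this path, so it is active.
Path 2: B → F ← U → E → L
  F is a collider and F is conditioned on, which opens it; U is a fork and U is not conditioned on; E is a chain and E is not conditioned on — no node blocks this path, so it is active.
Path 3: B → F ← T → L
  T is a fork here and T is conditioned on, so the path is blocked at T.
At least one path is unblocked, so d-separation fails.

No — B and L are not d-separated given {F, T, W}.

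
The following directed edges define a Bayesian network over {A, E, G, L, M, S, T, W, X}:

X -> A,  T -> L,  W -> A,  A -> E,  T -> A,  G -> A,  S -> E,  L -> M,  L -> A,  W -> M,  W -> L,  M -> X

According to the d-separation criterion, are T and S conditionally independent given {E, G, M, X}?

No

6 paths connect T and S; each must be blocked for d-separation to hold:
Path 1: T → L ← W → M → X → A → E ← S
  M is a chain here and M is conditioned on, so the path is blocked at M.
Path 2: T → L ← W → A → E ← S
  L is a collider and its descendant E is conditioned on, which opens it; W is a fork and W is not conditioned on; A is a chain and A is not conditioned on; E is a collider and E is conditioned on, which opens it — no node blocks this path, so it is active.
Path 3: T → L → M ← W → A → E ← S
  L is a chain and L is not conditioned on; M is a collider and M is conditioned on, which opens it; W is a fork and W is not conditioned on; A is a chain and A is not conditioned on; E is a collider and E is conditioned on, which opens it — no node blocks this path, so it is active.
Path 4: T → L → M → X → A → E ← S
  M is a chain here and M is conditioned on, so the path is blocked at M.
Path 5: T → L → A → E ← S
  L is a chain and L is not conditioned on; A is a chain and A is not conditioned on; E is a collider and E is conditioned on, which opens it — no node blocks this path, so it is active.
Path 6: T → A → E ← S
  A is a chain and A is not conditioned on; E is a collider and E is conditioned on, which opens it — no node blocks this path, so it is active.
Since the path T → L ← W → A → E ← S is active, T and S are not d-separated given {E, G, M, X}.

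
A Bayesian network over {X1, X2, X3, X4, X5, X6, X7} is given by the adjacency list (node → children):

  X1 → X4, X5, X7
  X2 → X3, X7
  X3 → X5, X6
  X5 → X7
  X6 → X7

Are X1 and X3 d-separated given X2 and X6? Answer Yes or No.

Enumerating the 6 paths from X1 to X3 and testing each for blocking by {X2, X6}:
  1. X1 → X7 ← X2 → X3 — X7:collider[blocks]; X2:fork[blocks] ⇒ blocked
  2. X1 → X7 ← X5 ← X3 — X7:collider[blocks]; X5:chain[open] ⇒ blocked
  3. X1 → X7 ← X6 ← X3 — X7:collider[blocks]; X6:chain[blocks] ⇒ blocked
  4. X1 → X5 ← X3 — X5:collider[blocks] ⇒ blocked
  5. X1 → X5 → X7 ← X2 → X3 — X5:chain[open]; X7:collider[blocks]; X2:fork[blocks] ⇒ blocked
  6. X1 → X5 → X7 ← X6 ← X3 — X5:chain[open]; X7:collider[blocks]; X6:chain[blocks] ⇒ blocked
Since every path is blocked, d-separation holds.

Yes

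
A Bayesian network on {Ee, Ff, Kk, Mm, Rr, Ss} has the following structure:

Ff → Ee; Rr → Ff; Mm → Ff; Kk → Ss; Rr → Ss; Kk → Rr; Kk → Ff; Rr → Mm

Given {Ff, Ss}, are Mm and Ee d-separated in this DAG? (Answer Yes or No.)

Enumerating the 4 paths from Mm to Ee and testing each for blocking by {Ff, Ss}:
Path 1: Mm → Ff → Ee
  Ff is a chain here and Ff is conditioned on, so the path is blocked at Ff.
Path 2: Mm ← Rr ← Kk → Ff → Ee
  Ff is a chain here and Ff is conditioned on, so the path is blocked at Ff.
Path 3: Mm ← Rr → Ff → Ee
  Ff is a chain here and Ff is conditioned on, so the path is blocked at Ff.
Path 4: Mm ← Rr → Ss ← Kk → Ff → Ee
  Ff is a chain here and Ff is conditioned on, so the path is blocked at Ff.
Since every path is blocked, d-separation holds.

Yes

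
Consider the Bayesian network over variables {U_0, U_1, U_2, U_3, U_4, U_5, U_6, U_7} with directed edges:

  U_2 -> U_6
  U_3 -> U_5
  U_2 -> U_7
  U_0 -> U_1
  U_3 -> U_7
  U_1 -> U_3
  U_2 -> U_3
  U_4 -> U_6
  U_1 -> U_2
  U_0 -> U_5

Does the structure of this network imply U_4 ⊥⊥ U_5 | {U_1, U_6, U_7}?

There are 6 undirected paths between U_4 and U_5; checking each against the conditioning set {U_1, U_6, U_7}:
  1. U_4 → U_6 ← U_2 → U_3 → U_5 — U_6:collider[open]; U_2:fork[open]; U_3:chain[open] ⇒ active
  2. U_4 → U_6 ← U_2 → U_3 ← U_1 ← U_0 → U_5 — U_6:collider[open]; U_2:fork[open]; U_3:collider[open]; U_1:chain[blocks]; U_0:fork[open] ⇒ blocked
  3. U_4 → U_6 ← U_2 → U_7 ← U_3 → U_5 — U_6:collider[open]; U_2:fork[open]; U_7:collider[open]; U_3:fork[open] ⇒ active
  4. U_4 → U_6 ← U_2 → U_7 ← U_3 ← U_1 ← U_0 → U_5 — U_6:collider[open]; U_2:fork[open]; U_7:collider[open]; U_3:chain[open]; U_1:chain[blocks]; U_0:fork[open] ⇒ blocked
  5. U_4 → U_6 ← U_2 ← U_1 ← U_0 → U_5 — U_6:collider[open]; U_2:chain[open]; U_1:chain[blocks]; U_0:fork[open] ⇒ blocked
  6. U_4 → U_6 ← U_2 ← U_1 → U_3 → U_5 — U_6:collider[open]; U_2:chain[open]; U_1:fork[blocks]; U_3:chain[open] ⇒ blocked
At least one path is unblocked, so d-separation fails.

No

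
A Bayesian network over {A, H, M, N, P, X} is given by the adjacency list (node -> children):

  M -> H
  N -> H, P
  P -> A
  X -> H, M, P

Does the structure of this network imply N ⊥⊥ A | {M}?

No

There are 3 undirected paths between N and A; checking each against the conditioning set {M}:
Path 1: N → H ← M ← X → P → A
  H is a collider here and neither H nor any of its descendants is conditioned on, so the collider stays closed — the path is blocked at H.
Path 2: N → H ← X → P → A
  H is a collider here and neither H nor any of its descendants is conditioned on, so the collider stays closed — the path is blocked at H.
Path 3: N → P → A
  P is a chain and P is not conditioned on — no node blocks this path, so it is active.
Because an active path exists, N and A are not d-separated.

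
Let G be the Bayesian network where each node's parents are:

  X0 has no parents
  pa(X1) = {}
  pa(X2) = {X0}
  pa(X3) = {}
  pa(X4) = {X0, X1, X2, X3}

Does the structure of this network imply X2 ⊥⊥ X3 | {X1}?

Yes

Enumerating the 2 paths from X2 to X3 and testing each for blocking by {X1}:
Path 1: X2 ← X0 → X4 ← X3
  X4 is a collider here and neither X4 nor any of its descendants is conditioned on, so the collider stays closed — the path is blocked at X4.
Path 2: X2 → X4 ← X3
  X4 is a collider here and neither X4 nor any of its descendants is conditioned on, so the collider stays closed — the path is blocked at X4.
Every path is blocked, so X2 and X3 are d-separated given {X1}.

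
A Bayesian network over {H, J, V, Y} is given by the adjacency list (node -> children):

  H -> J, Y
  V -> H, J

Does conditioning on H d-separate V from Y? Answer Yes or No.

Yes

There are 2 undirected paths between V and Y; checking each against the conditioning set {H}:
Path 1: V → J ← H → Y
  J is a collider here and neither J nor any of its descendants is conditioned on, so the collider stays closed — the path is blocked at J.
Path 2: V → H → Y
  H is a chain here and H is conditioned on, so the path is blocked at H.
Every path is blocked, so V and Y are d-separated given {H}.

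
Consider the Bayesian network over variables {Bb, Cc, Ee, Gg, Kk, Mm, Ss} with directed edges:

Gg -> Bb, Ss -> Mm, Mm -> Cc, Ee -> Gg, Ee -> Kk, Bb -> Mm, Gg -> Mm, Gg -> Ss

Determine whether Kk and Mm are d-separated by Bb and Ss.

There are 3 undirected paths between Kk and Mm; checking each against the conditioning set {Bb, Ss}:
Path 1: Kk ← Ee → Gg → Mm
  Ee is a fork and Ee is not conditioned on; Gg is a chain and Gg is not conditioned on — no node blocks this path, so it is active.
Path 2: Kk ← Ee → Gg → Ss → Mm
  Ss is a chain here and Ss is conditioned on, so the path is blocked at Ss.
Path 3: Kk ← Ee → Gg → Bb → Mm
  Bb is a chain here and Bb is conditioned on, so the path is blocked at Bb.
Since the path Kk ← Ee → Gg → Mm is active, Kk and Mm are not d-separated given {Bb, Ss}.

No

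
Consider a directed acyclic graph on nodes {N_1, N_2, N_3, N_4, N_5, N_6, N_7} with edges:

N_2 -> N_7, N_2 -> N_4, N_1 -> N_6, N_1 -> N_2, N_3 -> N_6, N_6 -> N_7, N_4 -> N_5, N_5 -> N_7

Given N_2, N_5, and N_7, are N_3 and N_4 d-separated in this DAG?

4 paths connect N_3 and N_4; each must be blocked for d-separation to hold:
Path 1: N_3 → N_6 ← N_1 → N_2 → N_4
  N_2 is a chain here and N_2 is conditioned on, so the path is blocked at N_2.
Path 2: N_3 → N_6 ← N_1 → N_2 → N_7 ← N_5 ← N_4
  N_2 is a chain here and N_2 is conditioned on, so the path is blocked at N_2.
Path 3: N_3 → N_6 → N_7 ← N_2 → N_4
  N_2 is a fork here and N_2 is conditioned on, so the path is blocked at N_2.
Path 4: N_3 → N_6 → N_7 ← N_5 ← N_4
  N_5 is a chain here and N_5 is conditioned on, so the path is blocked at N_5.
All paths are blocked; N_3 ⊥ N_4 | {N_2, N_5, N_7} holds.

Yes — N_3 and N_4 are d-separated given {N_2, N_5, N_7}.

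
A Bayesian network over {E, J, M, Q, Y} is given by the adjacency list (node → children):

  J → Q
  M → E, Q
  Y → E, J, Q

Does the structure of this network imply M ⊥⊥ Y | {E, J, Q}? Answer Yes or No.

No

Enumerating the 3 paths from M to Y and testing each for blocking by {E, J, Q}:
Path 1: M → E ← Y
  E is a collider and E is conditioned on, which opens it — no node blocks this path, so it is active.
Path 2: M → Q ← J ← Y
  J is a chain here and J is conditioned on, so the path is blocked at J.
Path 3: M → Q ← Y
  Q is a collider and Q is conditioned on, which opens it — no node blocks this path, so it is active.
Because an active path exists, M and Y are not d-separated.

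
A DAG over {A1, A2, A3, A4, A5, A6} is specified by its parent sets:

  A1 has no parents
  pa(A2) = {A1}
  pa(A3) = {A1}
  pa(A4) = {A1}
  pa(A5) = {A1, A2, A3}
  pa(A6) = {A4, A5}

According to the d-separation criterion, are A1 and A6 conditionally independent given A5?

No

Enumerating the 4 paths from A1 to A6 and testing each for blocking by {A5}:
  1. A1 → A4 → A6 — A4:chain[open] ⇒ active
  2. A1 → A3 → A5 → A6 — A3:chain[open]; A5:chain[blocks] ⇒ blocked
  3. A1 → A5 → A6 — A5:chain[blocks] ⇒ blocked
  4. A1 → A2 → A5 → A6 — A2:chain[open]; A5:chain[blocks] ⇒ blocked
Since the path A1 → A4 → A6 is active, A1 and A6 are not d-separated given {A5}.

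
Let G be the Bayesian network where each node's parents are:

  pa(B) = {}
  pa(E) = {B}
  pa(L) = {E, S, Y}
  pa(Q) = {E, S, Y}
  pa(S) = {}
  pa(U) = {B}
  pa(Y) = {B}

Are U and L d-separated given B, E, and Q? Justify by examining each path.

Yes

We examine all 6 paths between U and L:
Path 1: U ← B → E → L
  B is a fork here and B is conditioned on, so the path is blocked at B.
Path 2: U ← B → E → Q ← S → L
  B is a fork here and B is conditioned on, so the path is blocked at B.
Path 3: U ← B → E → Q ← Y → L
  B is a fork here and B is conditioned on, so the path is blocked at B.
Path 4: U ← B → Y → L
  B is a fork here and B is conditioned on, so the path is blocked at B.
Path 5: U ← B → Y → Q ← S → L
  B is a fork here and B is conditioned on, so the path is blocked at B.
Path 6: U ← B → Y → Q ← E → L
  B is a fork here and B is conditioned on, so the path is blocked at B.
All paths are blocked; U ⊥ L | {B, E, Q} holds.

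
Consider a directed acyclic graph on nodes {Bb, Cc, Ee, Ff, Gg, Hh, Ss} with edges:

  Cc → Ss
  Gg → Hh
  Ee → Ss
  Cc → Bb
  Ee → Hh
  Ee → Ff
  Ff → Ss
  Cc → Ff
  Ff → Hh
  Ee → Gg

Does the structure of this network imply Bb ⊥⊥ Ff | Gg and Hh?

5 paths connect Bb and Ff; each must be blocked for d-separation to hold:
  1. Bb ← Cc → Ff — Cc:fork[open] ⇒ active
  2. Bb ← Cc → Ss ← Ff — Cc:fork[open]; Ss:collider[blocks] ⇒ blocked
  3. Bb ← Cc → Ss ← Ee → Ff — Cc:fork[open]; Ss:collider[blocks]; Ee:fork[open] ⇒ blocked
  4. Bb ← Cc → Ss ← Ee → Gg → Hh ← Ff — Cc:fork[open]; Ss:collider[blocks]; Ee:fork[open]; Gg:chain[blocks]; Hh:collider[open] ⇒ blocked
  5. Bb ← Cc → Ss ← Ee → Hh ← Ff — Cc:fork[open]; Ss:collider[blocks]; Ee:fork[open]; Hh:collider[open] ⇒ blocked
Since the path Bb ← Cc → Ff is active, Bb and Ff are not d-separated given {Gg, Hh}.

No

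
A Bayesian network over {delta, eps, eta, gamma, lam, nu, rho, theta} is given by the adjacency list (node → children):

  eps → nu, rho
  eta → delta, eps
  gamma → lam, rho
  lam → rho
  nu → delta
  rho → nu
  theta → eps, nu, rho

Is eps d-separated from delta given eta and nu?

Yes

There are 6 undirected paths between eps and delta; checking each against the conditioning set {eta, nu}:
  1. eps ← eta → delta — eta:fork[blocks] ⇒ blocked
  2. eps → rho ← theta → nu → delta — rho:collider[open]; theta:fork[open]; nu:chain[blocks] ⇒ blocked
  3. eps → rho → nu → delta — rho:chain[open]; nu:chain[blocks] ⇒ blocked
  4. eps ← theta → rho → nu → delta — theta:fork[open]; rho:chain[open]; nu:chain[blocks] ⇒ blocked
  5. eps ← theta → nu → delta — theta:fork[open]; nu:chain[blocks] ⇒ blocked
  6. eps → nu → delta — nu:chain[blocks] ⇒ blocked
All paths are blocked; eps ⊥ delta | {eta, nu} holds.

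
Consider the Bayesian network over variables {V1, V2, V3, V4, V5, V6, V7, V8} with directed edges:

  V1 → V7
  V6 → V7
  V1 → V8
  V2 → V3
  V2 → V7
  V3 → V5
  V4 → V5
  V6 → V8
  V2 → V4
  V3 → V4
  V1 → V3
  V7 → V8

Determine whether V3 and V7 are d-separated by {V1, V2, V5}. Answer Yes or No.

Yes

We examine all 6 paths between V3 and V7:
Path 1: V3 ← V1 → V8 ← V6 → V7
  V1 is a fork here and V1 is conditioned on, so the path is blocked at V1.
Path 2: V3 ← V1 → V8 ← V7
  V1 is a fork here and V1 is conditioned on, so the path is blocked at V1.
Path 3: V3 ← V1 → V7
  V1 is a fork here and V1 is conditioned on, so the path is blocked at V1.
Path 4: V3 ← V2 → V7
  V2 is a fork here and V2 is conditioned on, so the path is blocked at V2.
Path 5: V3 → V5 ← V4 ← V2 → V7
  V2 is a fork here and V2 is conditioned on, so the path is blocked at V2.
Path 6: V3 → V4 ← V2 → V7
  V2 is a fork here and V2 is conditioned on, so the path is blocked at V2.
Since every path is blocked, d-separation holds.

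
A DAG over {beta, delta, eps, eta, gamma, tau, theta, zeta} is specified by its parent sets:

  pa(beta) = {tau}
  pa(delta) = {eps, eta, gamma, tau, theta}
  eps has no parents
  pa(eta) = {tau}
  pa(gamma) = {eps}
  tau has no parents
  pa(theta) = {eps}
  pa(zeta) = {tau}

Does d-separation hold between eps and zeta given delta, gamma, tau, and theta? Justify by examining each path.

There are 6 undirected paths between eps and zeta; checking each against the conditioning set {delta, gamma, tau, theta}:
  1. eps → delta ← eta ← tau → zeta — delta:collider[open]; eta:chain[open]; tau:fork[blocks] ⇒ blocked
  2. eps → delta ← tau → zeta — delta:collider[open]; tau:fork[blocks] ⇒ blocked
  3. eps → gamma → delta ← eta ← tau → zeta — gamma:chain[blocks]; delta:collider[open]; eta:chain[open]; tau:fork[blocks] ⇒ blocked
  4. eps → gamma → delta ← tau → zeta — gamma:chain[blocks]; delta:collider[open]; tau:fork[blocks] ⇒ blocked
  5. eps → theta → delta ← eta ← tau → zeta — theta:chain[blocks]; delta:collider[open]; eta:chain[open]; tau:fork[blocks] ⇒ blocked
  6. eps → theta → delta ← tau → zeta — theta:chain[blocks]; delta:collider[open]; tau:fork[blocks] ⇒ blocked
Since every path is blocked, d-separation holds.

Yes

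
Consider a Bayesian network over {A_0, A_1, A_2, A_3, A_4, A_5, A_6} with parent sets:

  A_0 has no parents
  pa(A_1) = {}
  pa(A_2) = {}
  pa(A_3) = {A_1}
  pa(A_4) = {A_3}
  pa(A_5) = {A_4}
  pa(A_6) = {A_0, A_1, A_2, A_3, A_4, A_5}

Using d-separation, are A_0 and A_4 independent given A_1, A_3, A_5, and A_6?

We examine all 4 paths between A_0 and A_4:
Path 1: A_0 → A_6 ← A_5 ← A_4
  A_5 is a chain here and A_5 is conditioned on, so the path is blocked at A_5.
Path 2: A_0 → A_6 ← A_1 → A_3 → A_4
  A_1 is a fork here and A_1 is conditioned on, so the path is blocked at A_1.
Path 3: A_0 → A_6 ← A_3 → A_4
  A_3 is a fork here and A_3 is conditioned on, so the path is blocked at A_3.
Path 4: A_0 → A_6 ← A_4
  A_6 is a collider and A_6 is conditioned on, which opens it — no node blocks this path, so it is active.
Since the path A_0 → A_6 ← A_4 is active, A_0 and A_4 are not d-separated given {A_1, A_3, A_5, A_6}.

No — A_0 and A_4 are not d-separated given {A_1, A_3, A_5, A_6}.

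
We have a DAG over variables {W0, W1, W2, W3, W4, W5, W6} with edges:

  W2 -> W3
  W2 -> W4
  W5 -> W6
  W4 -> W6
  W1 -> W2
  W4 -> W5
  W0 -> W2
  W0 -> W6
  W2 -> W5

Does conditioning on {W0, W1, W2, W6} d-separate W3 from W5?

5 paths connect W3 and W5; each must be blocked for d-separation to hold:
Path 1: W3 ← W2 → W4 → W6 ← W5
  W2 is a fork here and W2 is conditioned on, so the path is blocked at W2.
Path 2: W3 ← W2 → W4 → W5
  W2 is a fork here and W2 is conditioned on, so the path is blocked at W2.
Path 3: W3 ← W2 → W5
  W2 is a fork here and W2 is conditioned on, so the path is blocked at W2.
Path 4: W3 ← W2 ← W0 → W6 ← W4 → W5
  W2 is a chain here and W2 is conditioned on, so the path is blocked at W2.
Path 5: W3 ← W2 ← W0 → W6 ← W5
  W2 is a chain here and W2 is conditioned on, so the path is blocked at W2.
Since every path is blocked, d-separation holds.

Yes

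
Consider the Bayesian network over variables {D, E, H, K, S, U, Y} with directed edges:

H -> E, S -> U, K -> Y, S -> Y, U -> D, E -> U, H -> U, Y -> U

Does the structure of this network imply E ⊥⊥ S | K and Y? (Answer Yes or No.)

Enumerating the 4 paths from E to S and testing each for blocking by {K, Y}:
  1. E → U ← Y ← S — U:collider[blocks]; Y:chain[blocks] ⇒ blocked
  2. E → U ← S — U:collider[blocks] ⇒ blocked
  3. E ← H → U ← Y ← S — H:fork[open]; U:collider[blocks]; Y:chain[blocks] ⇒ blocked
  4. E ← H → U ← S — H:fork[open]; U:collider[blocks] ⇒ blocked
All paths are blocked; E ⊥ S | {K, Y} holds.

Yes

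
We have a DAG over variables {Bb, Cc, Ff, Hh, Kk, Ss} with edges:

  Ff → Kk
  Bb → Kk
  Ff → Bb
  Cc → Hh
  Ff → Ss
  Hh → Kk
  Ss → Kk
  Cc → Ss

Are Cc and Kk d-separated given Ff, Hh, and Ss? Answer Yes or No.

Yes

Enumerating the 4 paths from Cc to Kk and testing each for blocking by {Ff, Hh, Ss}:
Path 1: Cc → Hh → Kk
  Hh is a chain here and Hh is conditioned on, so the path is blocked at Hh.
Path 2: Cc → Ss → Kk
  Ss is a chain here and Ss is conditioned on, so the path is blocked at Ss.
Path 3: Cc → Ss ← Ff → Kk
  Ff is a fork here and Ff is conditioned on, so the path is blocked at Ff.
Path 4: Cc → Ss ← Ff → Bb → Kk
  Ff is a fork here and Ff is conditioned on, so the path is blocked at Ff.
Every path is blocked, so Cc and Kk are d-separated given {Ff, Hh, Ss}.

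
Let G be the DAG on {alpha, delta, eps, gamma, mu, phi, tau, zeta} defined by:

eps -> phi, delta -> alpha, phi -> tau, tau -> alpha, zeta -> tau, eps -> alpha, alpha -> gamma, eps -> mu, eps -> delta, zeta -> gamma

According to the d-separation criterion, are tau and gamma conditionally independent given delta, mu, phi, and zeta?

We examine all 4 paths between tau and gamma:
Path 1: tau → alpha → gamma
  alpha is a chain and alpha is not conditioned on — no node blocks this path, so it is active.
Path 2: tau ← zeta → gamma
  zeta is a fork here and zeta is conditioned on, so the path is blocked at zeta.
Path 3: tau ← phi ← eps → alpha → gamma
  phi is a chain here and phi is conditioned on, so the path is blocked at phi.
Path 4: tau ← phi ← eps → delta → alpha → gamma
  phi is a chain here and phi is conditioned on, so the path is blocked at phi.
Since the path tau → alpha → gamma is active, tau and gamma are not d-separated given {delta, mu, phi, zeta}.

No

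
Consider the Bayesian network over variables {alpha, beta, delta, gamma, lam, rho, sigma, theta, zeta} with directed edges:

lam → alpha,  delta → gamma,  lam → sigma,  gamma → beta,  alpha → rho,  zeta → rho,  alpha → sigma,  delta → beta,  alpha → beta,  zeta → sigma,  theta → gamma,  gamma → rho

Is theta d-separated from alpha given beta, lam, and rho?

There are 5 undirected paths between theta and alpha; checking each against the conditioning set {beta, lam, rho}:
Path 1: theta → gamma ← delta → beta ← alpha
  gamma is a collider and its descendant beta is conditioned on, which opens it; delta is a fork and delta is not conditioned on; beta is a collider and beta is conditioned on, which opens it — no node blocks this path, so it is active.
Path 2: theta → gamma → beta ← alpha
  gamma is a chain and gamma is not conditioned on; beta is a collider and beta is conditioned on, which opens it — no node blocks this path, so it is active.
Path 3: theta → gamma → rho ← zeta → sigma ← alpha
  sigma is a collider here and neither sigma nor any of its descendants is conditioned on, so the collider stays closed — the path is blocked at sigma.
Path 4: theta → gamma → rho ← zeta → sigma ← lam → alpha
  sigma is a collider here and neither sigma nor any of its descendants is conditioned on, so the collider stays closed — the path is blocked at sigma.
Path 5: theta → gamma → rho ← alpha
  gamma is a chain and gamma is not conditioned on; rho is a collider and rho is conditioned on, which opens it — no node blocks this path, so it is active.
Because an active path exists, theta and alpha are not d-separated.

No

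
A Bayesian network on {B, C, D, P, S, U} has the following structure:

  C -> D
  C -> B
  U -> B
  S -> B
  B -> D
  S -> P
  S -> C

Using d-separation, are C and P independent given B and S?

Yes

There are 3 undirected paths between C and P; checking each against the conditioning set {B, S}:
  1. C → B ← S → P — B:collider[open]; S:fork[blocks] ⇒ blocked
  2. C → D ← B ← S → P — D:collider[blocks]; B:chain[blocks]; S:fork[blocks] ⇒ blocked
  3. C ← S → P — S:fork[blocks] ⇒ blocked
All paths are blocked; C ⊥ P | {B, S} holds.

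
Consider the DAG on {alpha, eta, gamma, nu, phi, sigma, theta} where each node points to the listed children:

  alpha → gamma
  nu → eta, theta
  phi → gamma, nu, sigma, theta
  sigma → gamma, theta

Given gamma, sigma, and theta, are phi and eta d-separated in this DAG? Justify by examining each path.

We examine all 4 paths between phi and eta:
Path 1: phi → sigma → theta ← nu → eta
  sigma is a chain here and sigma is conditioned on, so the path is blocked at sigma.
Path 2: phi → theta ← nu → eta
  theta is a collider and theta is conditioned on, which opens it; nu is a fork and nu is not conditioned on — no node blocks this path, so it is active.
Path 3: phi → nu → eta
  nu is a chain and nu is not conditioned on — no node blocks this path, so it is active.
Path 4: phi → gamma ← sigma → theta ← nu → eta
  sigma is a fork here and sigma is conditioned on, so the path is blocked at sigma.
At least one path is unblocked, so d-separation fails.

No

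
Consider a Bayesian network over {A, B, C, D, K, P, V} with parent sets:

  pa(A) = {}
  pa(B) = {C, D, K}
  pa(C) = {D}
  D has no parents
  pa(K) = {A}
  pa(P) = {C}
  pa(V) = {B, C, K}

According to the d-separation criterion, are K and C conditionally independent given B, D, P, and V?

We examine all 6 paths between K and C:
  1. K → B → V ← C — B:chain[blocks]; V:collider[open] ⇒ blocked
  2. K → B ← D → C — B:collider[open]; D:fork[blocks] ⇒ blocked
  3. K → B ← C — B:collider[open] ⇒ active
  4. K → V ← B ← D → C — V:collider[open]; B:chain[blocks]; D:fork[blocks] ⇒ blocked
  5. K → V ← B ← C — V:collider[open]; B:chain[blocks] ⇒ blocked
  6. K → V ← C — V:collider[open] ⇒ active
At least one path is unblocked, so d-separation fails.

No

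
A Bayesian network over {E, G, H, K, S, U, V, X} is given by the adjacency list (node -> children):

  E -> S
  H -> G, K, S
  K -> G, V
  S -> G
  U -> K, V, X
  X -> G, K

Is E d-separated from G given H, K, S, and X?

6 paths connect E and G; each must be blocked for d-separation to hold:
Path 1: E → S ← H → K ← X → G
  H is a fork here and H is conditioned on, so the path is blocked at H.
Path 2: E → S ← H → K ← U → X → G
  H is a fork here and H is conditioned on, so the path is blocked at H.
Path 3: E → S ← H → K → G
  H is a fork here and H is conditioned on, so the path is blocked at H.
Path 4: E → S ← H → K → V ← U → X → G
  H is a fork here and H is conditioned on, so the path is blocked at H.
Path 5: E → S ← H → G
  H is a fork here and H is conditioned on, so the path is blocked at H.
Path 6: E → S → G
  S is a chain here and S is conditioned on, so the path is blocked at S.
Since every path is blocked, d-separation holds.

Yes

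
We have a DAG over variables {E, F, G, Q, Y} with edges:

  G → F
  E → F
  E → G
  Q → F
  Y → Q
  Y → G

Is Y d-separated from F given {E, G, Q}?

Yes

3 paths connect Y and F; each must be blocked for d-separation to hold:
Path 1: Y → G → F
  G is a chain here and G is conditioned on, so the path is blocked at G.
Path 2: Y → G ← E → F
  E is a fork here and E is conditioned on, so the path is blocked at E.
Path 3: Y → Q → F
  Q is a chain here and Q is conditioned on, so the path is blocked at Q.
Since every path is blocked, d-separation holds.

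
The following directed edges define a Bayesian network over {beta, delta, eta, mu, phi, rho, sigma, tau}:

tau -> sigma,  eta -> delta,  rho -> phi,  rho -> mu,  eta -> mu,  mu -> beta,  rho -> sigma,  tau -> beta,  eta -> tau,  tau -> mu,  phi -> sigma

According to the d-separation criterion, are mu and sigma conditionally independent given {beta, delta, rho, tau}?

Enumerating the 5 paths from mu to sigma and testing each for blocking by {beta, delta, rho, tau}:
  1. mu ← tau → sigma — tau:fork[blocks] ⇒ blocked
  2. mu → beta ← tau → sigma — beta:collider[open]; tau:fork[blocks] ⇒ blocked
  3. mu ← rho → sigma — rho:fork[blocks] ⇒ blocked
  4. mu ← rho → phi → sigma — rho:fork[blocks]; phi:chain[open] ⇒ blocked
  5. mu ← eta → tau → sigma — eta:fork[open]; tau:chain[blocks] ⇒ blocked
All paths are blocked; mu ⊥ sigma | {beta, delta, rho, tau} holds.

Yes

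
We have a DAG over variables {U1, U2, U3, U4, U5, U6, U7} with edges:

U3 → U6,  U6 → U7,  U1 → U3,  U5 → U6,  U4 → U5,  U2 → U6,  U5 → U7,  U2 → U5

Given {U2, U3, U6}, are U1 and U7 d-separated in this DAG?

We examine all 3 paths between U1 and U7:
Path 1: U1 → U3 → U6 → U7
  U3 is a chain here and U3 is conditioned on, so the path is blocked at U3.
Path 2: U1 → U3 → U6 ← U2 → U5 → U7
  U3 is a chain here and U3 is conditioned on, so the path is blocked at U3.
Path 3: U1 → U3 → U6 ← U5 → U7
  U3 is a chain here and U3 is conditioned on, so the path is blocked at U3.
All paths are blocked; U1 ⊥ U7 | {U2, U3, U6} holds.

Yes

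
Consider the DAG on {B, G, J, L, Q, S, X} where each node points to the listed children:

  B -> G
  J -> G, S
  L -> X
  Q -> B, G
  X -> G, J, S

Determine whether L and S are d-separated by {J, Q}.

3 paths connect L and S; each must be blocked for d-separation to hold:
  1. L → X → J → S — X:chain[open]; J:chain[blocks] ⇒ blocked
  2. L → X → S — X:chain[open] ⇒ active
  3. L → X → G ← J → S — X:chain[open]; G:collider[blocks]; J:fork[blocks] ⇒ blocked
Because an active path exists, L and S are not d-separated.

No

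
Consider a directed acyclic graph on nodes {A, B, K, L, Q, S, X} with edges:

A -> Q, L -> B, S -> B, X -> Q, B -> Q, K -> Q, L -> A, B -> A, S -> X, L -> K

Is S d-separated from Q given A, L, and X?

We examine all 6 paths between S and Q:
  1. S → B → A → Q — B:chain[open]; A:chain[blocks] ⇒ blocked
  2. S → B → A ← L → K → Q — B:chain[open]; A:collider[open]; L:fork[blocks]; K:chain[open] ⇒ blocked
  3. S → B → Q — B:chain[open] ⇒ active
  4. S → B ← L → A → Q — B:collider[open]; L:fork[blocks]; A:chain[blocks] ⇒ blocked
  5. S → B ← L → K → Q — B:collider[open]; L:fork[blocks]; K:chain[open] ⇒ blocked
  6. S → X → Q — X:chain[blocks] ⇒ blocked
At least one path is unblocked, so d-separation fails.

No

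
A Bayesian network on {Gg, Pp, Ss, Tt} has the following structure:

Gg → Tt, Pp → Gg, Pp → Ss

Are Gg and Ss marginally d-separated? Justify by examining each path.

There is one path between Gg and Ss:
Path 1: Gg ← Pp → Ss
  Pp is a fork and Pp is not conditioned on — no node blocks this path, so it is active.
Since the path Gg ← Pp → Ss is active, Gg and Ss are not d-separated given ∅.

No — Gg and Ss are not d-separated given ∅.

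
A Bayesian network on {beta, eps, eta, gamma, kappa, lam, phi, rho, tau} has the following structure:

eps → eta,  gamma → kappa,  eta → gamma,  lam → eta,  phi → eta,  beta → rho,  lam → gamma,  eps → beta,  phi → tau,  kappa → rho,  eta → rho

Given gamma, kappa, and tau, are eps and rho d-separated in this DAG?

No

There are 4 undirected paths between eps and rho; checking each against the conditioning set {gamma, kappa, tau}:
Path 1: eps → beta → rho
  beta is a chain and beta is not conditioned on — no node blocks this path, so it is active.
Path 2: eps → eta → gamma → kappa → rho
  gamma is a chain here and gamma is conditioned on, so the path is blocked at gamma.
Path 3: eps → eta → rho
  eta is a chain and eta is not conditioned on — no node blocks this path, so it is active.
Path 4: eps → eta ← lam → gamma → kappa → rho
  gamma is a chain here and gamma is conditioned on, so the path is blocked at gamma.
At least one path is unblocked, so d-separation fails.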